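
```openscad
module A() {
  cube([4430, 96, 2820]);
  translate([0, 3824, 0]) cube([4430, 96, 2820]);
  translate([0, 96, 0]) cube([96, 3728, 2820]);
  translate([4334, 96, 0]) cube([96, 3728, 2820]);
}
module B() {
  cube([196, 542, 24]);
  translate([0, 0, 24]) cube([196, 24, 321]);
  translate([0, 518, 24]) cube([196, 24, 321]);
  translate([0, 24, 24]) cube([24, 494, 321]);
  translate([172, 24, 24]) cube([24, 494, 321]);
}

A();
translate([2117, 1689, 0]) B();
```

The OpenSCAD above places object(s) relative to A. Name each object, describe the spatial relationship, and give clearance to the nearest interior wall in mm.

A is a house frame. B is an open box. The open box sits inside the house frame, centred. The clearance to the nearest interior wall is 1593 mm.

Clearances: x = 2021, y = 1593; minimum 1593 mm.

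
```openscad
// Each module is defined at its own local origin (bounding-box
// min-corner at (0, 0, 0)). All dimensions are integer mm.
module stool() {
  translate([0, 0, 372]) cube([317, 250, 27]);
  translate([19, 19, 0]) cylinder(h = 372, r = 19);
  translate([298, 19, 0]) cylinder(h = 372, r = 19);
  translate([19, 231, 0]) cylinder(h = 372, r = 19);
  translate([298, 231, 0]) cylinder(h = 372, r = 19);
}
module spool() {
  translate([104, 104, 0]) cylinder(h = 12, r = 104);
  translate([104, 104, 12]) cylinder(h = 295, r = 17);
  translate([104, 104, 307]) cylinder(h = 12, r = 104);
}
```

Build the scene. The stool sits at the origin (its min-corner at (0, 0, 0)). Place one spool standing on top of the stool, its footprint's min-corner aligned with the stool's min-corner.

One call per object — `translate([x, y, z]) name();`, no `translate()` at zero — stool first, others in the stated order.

stool();
translate([0, 0, 399]) spool();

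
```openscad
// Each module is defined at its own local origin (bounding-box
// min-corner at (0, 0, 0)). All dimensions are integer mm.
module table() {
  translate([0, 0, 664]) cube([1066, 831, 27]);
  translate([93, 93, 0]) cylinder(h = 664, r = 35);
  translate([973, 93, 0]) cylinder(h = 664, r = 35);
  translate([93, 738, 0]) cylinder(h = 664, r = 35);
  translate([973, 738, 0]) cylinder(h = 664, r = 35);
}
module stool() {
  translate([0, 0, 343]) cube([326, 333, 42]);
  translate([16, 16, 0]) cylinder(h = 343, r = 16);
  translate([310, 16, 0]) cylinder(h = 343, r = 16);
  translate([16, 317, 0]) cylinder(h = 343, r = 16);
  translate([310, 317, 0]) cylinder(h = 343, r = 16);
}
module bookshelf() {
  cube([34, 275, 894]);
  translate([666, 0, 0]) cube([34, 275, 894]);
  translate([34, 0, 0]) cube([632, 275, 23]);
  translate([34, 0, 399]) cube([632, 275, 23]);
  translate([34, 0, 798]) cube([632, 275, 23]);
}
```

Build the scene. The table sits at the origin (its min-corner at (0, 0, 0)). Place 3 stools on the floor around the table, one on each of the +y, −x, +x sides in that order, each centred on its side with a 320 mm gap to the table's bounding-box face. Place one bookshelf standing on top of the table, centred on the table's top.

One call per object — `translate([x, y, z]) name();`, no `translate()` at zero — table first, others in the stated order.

table();
translate([370, 1151, 0]) stool();
translate([-646, 249, 0]) stool();
translate([1386, 249, 0]) stool();
translate([183, 278, 691]) bookshelf();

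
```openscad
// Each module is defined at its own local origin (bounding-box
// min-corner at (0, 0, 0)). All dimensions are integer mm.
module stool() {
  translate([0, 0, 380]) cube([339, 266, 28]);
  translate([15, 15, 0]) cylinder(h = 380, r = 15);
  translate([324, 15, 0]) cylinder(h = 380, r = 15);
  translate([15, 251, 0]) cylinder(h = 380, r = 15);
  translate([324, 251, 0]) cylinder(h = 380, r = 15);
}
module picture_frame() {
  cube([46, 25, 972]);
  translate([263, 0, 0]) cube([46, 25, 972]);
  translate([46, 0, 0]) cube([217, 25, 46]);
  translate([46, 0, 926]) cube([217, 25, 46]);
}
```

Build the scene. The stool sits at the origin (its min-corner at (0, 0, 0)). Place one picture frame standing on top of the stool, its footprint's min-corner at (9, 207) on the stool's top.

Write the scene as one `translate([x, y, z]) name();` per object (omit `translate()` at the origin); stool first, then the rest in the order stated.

stool();
translate([9, 207, 408]) picture_frame();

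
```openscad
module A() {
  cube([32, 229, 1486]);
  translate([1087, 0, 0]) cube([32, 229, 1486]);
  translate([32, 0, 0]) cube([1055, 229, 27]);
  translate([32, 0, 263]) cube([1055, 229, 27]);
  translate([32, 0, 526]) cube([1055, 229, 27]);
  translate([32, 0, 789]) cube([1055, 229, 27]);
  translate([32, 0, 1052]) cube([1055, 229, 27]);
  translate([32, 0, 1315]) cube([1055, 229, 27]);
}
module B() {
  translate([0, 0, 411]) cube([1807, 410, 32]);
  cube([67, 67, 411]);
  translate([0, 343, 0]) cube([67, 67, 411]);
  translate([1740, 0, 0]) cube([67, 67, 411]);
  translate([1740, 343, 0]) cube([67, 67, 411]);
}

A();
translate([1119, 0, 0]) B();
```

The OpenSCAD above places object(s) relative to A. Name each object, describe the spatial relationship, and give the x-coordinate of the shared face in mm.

The bookshelf's +x face and the bench's −x face are both at x = 1119 mm.

A is a bookshelf. B is a bench. The bench is against the bookshelf's +x side, with their −y faces flush. The x-coordinate of the shared face is 1119 mm.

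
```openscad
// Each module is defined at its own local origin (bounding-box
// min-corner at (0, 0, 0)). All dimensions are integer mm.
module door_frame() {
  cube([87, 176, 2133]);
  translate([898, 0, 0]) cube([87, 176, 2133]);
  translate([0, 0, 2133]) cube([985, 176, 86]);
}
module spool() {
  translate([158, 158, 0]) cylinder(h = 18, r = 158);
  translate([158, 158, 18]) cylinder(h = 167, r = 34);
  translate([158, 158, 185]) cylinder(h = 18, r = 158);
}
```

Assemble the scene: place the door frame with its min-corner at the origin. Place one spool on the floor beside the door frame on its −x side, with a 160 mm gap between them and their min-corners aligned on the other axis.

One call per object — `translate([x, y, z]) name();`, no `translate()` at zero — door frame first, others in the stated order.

door_frame();
translate([-476, 0, 0]) spool();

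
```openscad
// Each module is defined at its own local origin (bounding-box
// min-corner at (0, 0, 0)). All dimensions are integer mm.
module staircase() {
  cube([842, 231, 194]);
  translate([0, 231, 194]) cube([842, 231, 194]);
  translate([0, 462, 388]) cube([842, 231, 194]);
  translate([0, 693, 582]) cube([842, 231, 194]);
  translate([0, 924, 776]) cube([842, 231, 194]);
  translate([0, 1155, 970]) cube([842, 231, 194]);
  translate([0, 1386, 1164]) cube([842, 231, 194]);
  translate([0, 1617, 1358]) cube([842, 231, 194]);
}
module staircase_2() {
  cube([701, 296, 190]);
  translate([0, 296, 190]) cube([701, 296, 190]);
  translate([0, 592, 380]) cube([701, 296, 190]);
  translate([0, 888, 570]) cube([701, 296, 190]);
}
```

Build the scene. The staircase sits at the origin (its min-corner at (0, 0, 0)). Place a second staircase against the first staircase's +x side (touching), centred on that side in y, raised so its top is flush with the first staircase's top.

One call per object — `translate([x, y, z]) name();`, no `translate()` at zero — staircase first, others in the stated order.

staircase();
translate([842, 332, 792]) staircase_2();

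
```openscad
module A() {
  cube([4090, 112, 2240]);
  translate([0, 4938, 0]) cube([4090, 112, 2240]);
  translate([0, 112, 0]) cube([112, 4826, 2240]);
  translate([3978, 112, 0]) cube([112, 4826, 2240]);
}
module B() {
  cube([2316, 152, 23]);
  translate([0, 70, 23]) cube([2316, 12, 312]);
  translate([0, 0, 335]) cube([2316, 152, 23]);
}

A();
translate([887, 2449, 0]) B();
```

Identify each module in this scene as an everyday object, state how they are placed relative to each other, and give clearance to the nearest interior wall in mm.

A is a house frame. B is an I-beam. The I-beam sits inside the house frame, centred. The clearance to the nearest interior wall is 775 mm.

Clearances: x = 775, y = 2337; minimum 775 mm.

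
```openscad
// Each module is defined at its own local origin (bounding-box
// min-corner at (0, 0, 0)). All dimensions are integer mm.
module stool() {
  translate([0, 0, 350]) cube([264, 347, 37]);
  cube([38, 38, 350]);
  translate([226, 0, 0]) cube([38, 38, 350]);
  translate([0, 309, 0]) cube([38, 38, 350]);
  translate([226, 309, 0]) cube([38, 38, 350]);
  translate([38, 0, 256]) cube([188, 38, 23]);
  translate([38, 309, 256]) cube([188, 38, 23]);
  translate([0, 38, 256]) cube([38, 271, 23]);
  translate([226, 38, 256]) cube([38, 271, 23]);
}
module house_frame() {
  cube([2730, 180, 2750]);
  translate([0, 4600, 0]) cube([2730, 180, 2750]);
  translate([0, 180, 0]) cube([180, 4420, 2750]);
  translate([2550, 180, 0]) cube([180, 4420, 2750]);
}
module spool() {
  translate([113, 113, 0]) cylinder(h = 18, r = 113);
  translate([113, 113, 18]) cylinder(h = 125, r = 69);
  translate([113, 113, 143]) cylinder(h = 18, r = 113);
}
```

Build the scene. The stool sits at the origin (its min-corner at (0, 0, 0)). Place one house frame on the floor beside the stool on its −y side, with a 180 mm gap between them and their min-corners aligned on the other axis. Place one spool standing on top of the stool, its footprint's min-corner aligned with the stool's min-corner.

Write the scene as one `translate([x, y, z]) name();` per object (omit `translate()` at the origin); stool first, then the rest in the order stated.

stool();
translate([0, -4960, 0]) house_frame();
translate([0, 0, 387]) spool();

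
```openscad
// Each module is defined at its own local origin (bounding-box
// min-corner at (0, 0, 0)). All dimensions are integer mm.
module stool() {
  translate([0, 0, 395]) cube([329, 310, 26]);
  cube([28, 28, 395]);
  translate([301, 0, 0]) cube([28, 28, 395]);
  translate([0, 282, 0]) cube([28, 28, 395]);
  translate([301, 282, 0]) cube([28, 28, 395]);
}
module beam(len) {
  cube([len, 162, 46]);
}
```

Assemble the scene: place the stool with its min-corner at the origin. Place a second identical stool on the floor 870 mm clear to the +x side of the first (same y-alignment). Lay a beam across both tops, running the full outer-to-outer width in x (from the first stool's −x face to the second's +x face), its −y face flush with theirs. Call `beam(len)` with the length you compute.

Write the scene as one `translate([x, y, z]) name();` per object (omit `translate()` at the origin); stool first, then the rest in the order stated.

stool();
translate([1199, 0, 0]) stool();
translate([0, 0, 421]) beam(1528);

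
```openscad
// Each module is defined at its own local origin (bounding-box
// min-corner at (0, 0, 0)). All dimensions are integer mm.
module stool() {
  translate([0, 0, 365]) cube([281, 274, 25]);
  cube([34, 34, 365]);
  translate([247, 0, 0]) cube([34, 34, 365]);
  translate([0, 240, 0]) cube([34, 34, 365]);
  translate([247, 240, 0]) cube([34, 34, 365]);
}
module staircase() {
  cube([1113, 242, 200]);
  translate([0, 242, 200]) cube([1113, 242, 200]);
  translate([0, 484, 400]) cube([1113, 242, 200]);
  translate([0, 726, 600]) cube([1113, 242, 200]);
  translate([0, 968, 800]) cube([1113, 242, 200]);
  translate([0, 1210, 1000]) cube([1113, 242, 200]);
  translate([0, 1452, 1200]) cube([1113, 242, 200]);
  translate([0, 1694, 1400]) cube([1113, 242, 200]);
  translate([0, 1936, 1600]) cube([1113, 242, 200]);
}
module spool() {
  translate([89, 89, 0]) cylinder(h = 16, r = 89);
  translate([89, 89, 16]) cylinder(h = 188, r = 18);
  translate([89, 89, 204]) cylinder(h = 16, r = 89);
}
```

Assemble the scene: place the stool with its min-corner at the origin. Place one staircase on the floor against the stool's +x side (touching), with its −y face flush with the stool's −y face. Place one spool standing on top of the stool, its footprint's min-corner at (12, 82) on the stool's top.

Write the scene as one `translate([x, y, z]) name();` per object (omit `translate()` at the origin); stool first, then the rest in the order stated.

stool();
translate([281, 0, 0]) staircase();
translate([12, 82, 390]) spool();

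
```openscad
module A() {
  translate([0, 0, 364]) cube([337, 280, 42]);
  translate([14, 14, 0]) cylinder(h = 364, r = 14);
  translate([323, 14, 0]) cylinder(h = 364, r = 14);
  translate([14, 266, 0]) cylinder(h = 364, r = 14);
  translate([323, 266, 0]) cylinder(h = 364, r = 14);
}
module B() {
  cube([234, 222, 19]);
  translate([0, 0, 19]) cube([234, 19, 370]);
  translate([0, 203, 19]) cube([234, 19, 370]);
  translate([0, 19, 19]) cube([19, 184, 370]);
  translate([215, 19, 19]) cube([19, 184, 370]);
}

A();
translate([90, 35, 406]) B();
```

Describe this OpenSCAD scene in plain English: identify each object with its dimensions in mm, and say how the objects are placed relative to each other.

A is a four-legged stool. The seat is a 337×280×42 mm slab whose top surface is at z = 406 mm; four round legs, each 28 mm in diameter, run from the floor (z = 0) to the underside of the seat, each leg's axis is inset half a diameter from the nearest pair of seat edges (so the leg's bounding box is flush with the corner).

B is an open storage box with external size 234×222×389 mm and wall thickness 19 mm (the base is also 19 mm thick). The base covers the whole footprint; the four walls stand on the base, with the y-facing walls full-width and the x-facing walls fitting between their inner faces.

The open box is on top of the stool.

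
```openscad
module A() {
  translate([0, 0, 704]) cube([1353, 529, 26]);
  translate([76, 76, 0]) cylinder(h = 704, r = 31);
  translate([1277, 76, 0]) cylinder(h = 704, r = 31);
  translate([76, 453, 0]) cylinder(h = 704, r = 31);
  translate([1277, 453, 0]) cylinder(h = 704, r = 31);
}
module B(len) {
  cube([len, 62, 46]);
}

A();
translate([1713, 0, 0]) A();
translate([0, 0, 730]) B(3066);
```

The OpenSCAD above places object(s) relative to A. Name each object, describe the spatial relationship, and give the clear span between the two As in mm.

Second table starts at x = 1713; first ends at x = 1353; clear span = 1713 − 1353 = 360 mm.

A is a table. B is a beam. A beam spans the tops of two tables. The clear span between the two tables is 360 mm.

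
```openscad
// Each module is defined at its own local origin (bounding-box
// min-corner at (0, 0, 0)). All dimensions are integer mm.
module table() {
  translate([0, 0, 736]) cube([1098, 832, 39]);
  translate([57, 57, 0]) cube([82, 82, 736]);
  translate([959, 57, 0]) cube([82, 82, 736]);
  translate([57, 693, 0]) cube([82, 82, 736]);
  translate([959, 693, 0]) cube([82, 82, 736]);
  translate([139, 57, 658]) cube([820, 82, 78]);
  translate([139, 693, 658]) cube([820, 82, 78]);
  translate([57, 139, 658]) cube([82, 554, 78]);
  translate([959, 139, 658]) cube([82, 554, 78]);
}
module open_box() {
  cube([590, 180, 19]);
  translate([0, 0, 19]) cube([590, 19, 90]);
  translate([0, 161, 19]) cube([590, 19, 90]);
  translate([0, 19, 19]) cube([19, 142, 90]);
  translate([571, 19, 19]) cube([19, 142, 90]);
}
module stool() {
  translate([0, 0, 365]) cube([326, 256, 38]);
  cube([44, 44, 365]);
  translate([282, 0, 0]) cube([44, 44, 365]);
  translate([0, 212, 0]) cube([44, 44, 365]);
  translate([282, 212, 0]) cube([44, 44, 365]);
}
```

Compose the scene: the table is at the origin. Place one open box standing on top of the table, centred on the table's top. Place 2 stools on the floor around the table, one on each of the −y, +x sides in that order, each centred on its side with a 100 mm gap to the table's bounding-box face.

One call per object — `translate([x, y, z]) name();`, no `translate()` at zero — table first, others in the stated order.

table();
translate([254, 326, 775]) open_box();
translate([386, -356, 0]) stool();
translate([1198, 288, 0]) stool();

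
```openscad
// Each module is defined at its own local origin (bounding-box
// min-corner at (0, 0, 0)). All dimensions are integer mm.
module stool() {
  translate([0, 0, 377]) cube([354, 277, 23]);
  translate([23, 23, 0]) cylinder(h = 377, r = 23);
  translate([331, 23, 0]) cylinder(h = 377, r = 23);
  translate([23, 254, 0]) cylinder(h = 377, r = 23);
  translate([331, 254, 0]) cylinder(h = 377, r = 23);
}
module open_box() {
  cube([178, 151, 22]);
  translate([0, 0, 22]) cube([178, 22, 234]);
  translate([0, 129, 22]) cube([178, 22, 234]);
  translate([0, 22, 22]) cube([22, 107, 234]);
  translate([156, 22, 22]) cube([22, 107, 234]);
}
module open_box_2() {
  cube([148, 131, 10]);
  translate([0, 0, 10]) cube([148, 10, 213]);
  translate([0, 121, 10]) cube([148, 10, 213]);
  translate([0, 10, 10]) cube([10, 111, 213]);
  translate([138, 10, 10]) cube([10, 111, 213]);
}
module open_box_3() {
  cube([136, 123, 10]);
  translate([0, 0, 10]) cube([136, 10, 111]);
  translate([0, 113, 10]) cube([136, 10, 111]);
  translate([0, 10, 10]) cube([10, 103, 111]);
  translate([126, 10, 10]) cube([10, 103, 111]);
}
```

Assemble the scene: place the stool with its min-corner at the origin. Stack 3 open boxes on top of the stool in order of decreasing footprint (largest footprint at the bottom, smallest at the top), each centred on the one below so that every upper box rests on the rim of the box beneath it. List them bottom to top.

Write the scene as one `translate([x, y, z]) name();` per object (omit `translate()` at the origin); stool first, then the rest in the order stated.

stool();
translate([88, 63, 400]) open_box();
translate([103, 73, 656]) open_box_2();
translate([109, 77, 879]) open_box_3();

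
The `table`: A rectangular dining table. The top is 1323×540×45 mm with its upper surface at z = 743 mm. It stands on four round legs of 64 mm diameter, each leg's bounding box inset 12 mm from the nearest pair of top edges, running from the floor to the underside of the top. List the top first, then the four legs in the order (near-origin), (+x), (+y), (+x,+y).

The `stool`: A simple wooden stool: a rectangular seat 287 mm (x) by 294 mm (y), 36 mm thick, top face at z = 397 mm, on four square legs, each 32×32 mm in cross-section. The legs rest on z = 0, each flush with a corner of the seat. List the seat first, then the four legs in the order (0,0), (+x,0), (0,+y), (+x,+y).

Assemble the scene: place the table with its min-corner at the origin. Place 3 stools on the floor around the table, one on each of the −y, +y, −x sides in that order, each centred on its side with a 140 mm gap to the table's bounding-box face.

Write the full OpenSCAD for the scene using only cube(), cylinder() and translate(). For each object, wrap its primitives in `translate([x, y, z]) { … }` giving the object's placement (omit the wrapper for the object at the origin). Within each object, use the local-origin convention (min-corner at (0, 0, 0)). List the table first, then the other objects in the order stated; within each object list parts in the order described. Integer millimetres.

translate([0, 0, 698]) cube([1323, 540, 45]);
translate([44, 44, 0]) cylinder(h = 698, r = 32);
translate([1279, 44, 0]) cylinder(h = 698, r = 32);
translate([44, 496, 0]) cylinder(h = 698, r = 32);
translate([1279, 496, 0]) cylinder(h = 698, r = 32);
translate([518, -434, 0]) {
  translate([0, 0, 361]) cube([287, 294, 36]);
  cube([32, 32, 361]);
  translate([255, 0, 0]) cube([32, 32, 361]);
  translate([0, 262, 0]) cube([32, 32, 361]);
  translate([255, 262, 0]) cube([32, 32, 361]);
}
translate([518, 680, 0]) {
  translate([0, 0, 361]) cube([287, 294, 36]);
  cube([32, 32, 361]);
  translate([255, 0, 0]) cube([32, 32, 361]);
  translate([0, 262, 0]) cube([32, 32, 361]);
  translate([255, 262, 0]) cube([32, 32, 361]);
}
translate([-427, 123, 0]) {
  translate([0, 0, 361]) cube([287, 294, 36]);
  cube([32, 32, 361]);
  translate([255, 0, 0]) cube([32, 32, 361]);
  translate([0, 262, 0]) cube([32, 32, 361]);
  translate([255, 262, 0]) cube([32, 32, 361]);
}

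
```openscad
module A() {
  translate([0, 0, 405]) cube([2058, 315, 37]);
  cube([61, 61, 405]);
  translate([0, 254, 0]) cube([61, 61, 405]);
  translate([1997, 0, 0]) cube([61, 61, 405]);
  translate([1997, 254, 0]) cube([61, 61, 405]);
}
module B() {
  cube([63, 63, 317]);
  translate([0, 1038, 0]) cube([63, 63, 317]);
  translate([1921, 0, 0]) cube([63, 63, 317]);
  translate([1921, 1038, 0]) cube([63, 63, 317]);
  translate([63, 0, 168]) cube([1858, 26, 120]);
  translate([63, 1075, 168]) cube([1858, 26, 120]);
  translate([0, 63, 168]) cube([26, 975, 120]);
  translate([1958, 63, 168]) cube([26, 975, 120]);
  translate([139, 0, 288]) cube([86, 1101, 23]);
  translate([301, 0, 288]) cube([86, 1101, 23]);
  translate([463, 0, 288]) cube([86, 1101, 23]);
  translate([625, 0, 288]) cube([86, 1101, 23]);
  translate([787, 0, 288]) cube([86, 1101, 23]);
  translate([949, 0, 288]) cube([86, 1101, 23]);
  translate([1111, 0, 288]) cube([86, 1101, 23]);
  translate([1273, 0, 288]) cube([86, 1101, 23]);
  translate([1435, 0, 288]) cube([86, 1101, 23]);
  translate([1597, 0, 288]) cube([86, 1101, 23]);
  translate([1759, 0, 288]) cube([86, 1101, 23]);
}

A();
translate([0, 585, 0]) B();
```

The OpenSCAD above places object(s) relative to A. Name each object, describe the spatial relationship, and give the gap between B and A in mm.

A is a bench. B is a bed frame. The bed frame is on the floor beside the bench on its +y side. The gap between the bed frame and the bench is 270 mm.

The bed frame's nearest face is 270 mm from the bench's +y face.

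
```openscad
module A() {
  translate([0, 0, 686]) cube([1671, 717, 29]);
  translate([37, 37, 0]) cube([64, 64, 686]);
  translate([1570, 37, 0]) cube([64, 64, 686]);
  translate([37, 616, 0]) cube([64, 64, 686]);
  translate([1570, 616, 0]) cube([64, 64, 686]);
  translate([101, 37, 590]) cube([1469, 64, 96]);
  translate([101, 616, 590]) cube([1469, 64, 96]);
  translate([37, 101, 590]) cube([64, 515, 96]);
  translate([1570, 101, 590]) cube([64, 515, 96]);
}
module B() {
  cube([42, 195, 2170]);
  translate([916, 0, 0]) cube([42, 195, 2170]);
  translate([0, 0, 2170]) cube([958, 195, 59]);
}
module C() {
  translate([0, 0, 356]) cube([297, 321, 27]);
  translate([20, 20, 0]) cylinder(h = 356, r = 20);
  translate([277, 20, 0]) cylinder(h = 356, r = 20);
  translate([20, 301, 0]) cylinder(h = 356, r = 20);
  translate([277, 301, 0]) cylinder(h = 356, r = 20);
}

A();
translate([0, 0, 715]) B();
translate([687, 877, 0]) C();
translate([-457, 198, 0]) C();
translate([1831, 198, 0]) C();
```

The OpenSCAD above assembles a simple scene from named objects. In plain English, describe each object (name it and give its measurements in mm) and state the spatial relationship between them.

A is a rectangular dining table. The top is 1671×717×29 mm with its upper surface at z = 715 mm. It stands on four 64×64 mm square legs, each inset 37 mm from the nearest pair of top edges, running from the floor to the underside of the top. Four apron rails, 64 mm thick and 96 mm tall, run between adjacent legs with their top edges flush with the underside of the top and their outer faces flush with the legs' outer faces.

B is a rectangular door frame: two vertical jambs of 42×195 mm section, 2170 mm tall, with a clear opening 874 mm wide between their inner faces. A header 59 mm tall and 195 mm deep lies on top of the jambs and spans the full outside width.

C is a four-legged stool. The seat is 297×321 mm, 27 mm thick, top at z = 383 mm. It stands on four round legs, each 40 mm in diameter, from z = 0 to the seat underside, each leg's axis is inset half a diameter from the nearest pair of seat edges (so the leg's bounding box is flush with the corner).

The door frame is on top of the table. Three stools sit around the table at the +y, −x, +x sides.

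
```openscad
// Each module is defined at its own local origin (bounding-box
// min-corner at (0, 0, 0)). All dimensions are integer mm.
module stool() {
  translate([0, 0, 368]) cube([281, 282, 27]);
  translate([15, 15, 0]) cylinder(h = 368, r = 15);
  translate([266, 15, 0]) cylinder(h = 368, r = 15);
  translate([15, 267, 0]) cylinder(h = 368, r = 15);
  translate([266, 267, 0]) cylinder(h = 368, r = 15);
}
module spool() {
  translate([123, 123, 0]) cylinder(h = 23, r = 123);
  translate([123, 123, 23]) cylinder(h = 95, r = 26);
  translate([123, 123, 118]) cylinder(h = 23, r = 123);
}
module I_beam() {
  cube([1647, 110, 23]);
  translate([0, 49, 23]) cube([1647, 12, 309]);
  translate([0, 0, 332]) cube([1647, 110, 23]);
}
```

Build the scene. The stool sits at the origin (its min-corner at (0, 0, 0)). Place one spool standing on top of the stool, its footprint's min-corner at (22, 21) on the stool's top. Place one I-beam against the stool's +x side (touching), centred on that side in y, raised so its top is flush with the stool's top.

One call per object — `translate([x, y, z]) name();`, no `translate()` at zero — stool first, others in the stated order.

stool();
translate([22, 21, 395]) spool();
translate([281, 86, 40]) I_beam();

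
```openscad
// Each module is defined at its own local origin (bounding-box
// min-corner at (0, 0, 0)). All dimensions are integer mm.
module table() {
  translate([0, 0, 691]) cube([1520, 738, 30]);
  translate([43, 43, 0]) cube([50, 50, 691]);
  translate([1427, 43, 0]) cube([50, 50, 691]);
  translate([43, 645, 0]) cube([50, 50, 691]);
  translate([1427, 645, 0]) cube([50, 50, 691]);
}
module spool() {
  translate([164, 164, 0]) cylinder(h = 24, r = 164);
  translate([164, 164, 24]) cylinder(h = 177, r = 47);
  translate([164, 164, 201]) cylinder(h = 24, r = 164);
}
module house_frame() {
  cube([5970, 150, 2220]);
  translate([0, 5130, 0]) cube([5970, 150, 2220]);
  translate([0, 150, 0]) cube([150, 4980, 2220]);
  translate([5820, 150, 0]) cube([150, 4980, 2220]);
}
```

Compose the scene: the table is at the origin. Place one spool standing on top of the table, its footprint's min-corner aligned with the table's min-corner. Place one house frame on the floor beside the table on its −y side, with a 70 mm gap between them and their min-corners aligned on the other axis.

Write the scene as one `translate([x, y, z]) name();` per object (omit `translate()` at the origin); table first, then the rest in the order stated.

table();
translate([0, 0, 721]) spool();
translate([0, -5350, 0]) house_frame();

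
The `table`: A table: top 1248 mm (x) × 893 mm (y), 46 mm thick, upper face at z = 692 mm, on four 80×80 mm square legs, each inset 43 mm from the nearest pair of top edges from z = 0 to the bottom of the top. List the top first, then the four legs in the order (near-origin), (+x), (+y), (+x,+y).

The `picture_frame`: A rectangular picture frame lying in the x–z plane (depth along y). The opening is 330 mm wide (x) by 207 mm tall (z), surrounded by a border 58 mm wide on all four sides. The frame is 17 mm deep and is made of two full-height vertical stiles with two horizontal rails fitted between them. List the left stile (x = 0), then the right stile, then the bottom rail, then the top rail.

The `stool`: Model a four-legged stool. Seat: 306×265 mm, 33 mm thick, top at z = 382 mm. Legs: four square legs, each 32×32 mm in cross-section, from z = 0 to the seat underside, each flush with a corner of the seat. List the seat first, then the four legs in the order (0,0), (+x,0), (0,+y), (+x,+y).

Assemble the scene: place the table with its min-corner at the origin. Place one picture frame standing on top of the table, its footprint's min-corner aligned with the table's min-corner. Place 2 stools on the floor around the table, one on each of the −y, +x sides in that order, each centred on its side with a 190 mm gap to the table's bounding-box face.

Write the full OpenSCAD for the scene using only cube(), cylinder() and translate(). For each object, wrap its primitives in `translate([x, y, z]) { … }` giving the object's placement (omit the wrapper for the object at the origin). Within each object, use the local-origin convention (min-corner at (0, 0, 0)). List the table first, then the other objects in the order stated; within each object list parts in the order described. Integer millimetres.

translate([0, 0, 646]) cube([1248, 893, 46]);
translate([43, 43, 0]) cube([80, 80, 646]);
translate([1125, 43, 0]) cube([80, 80, 646]);
translate([43, 770, 0]) cube([80, 80, 646]);
translate([1125, 770, 0]) cube([80, 80, 646]);
translate([0, 0, 692]) {
  cube([58, 17, 323]);
  translate([388, 0, 0]) cube([58, 17, 323]);
  translate([58, 0, 0]) cube([330, 17, 58]);
  translate([58, 0, 265]) cube([330, 17, 58]);
}
translate([471, -455, 0]) {
  translate([0, 0, 349]) cube([306, 265, 33]);
  cube([32, 32, 349]);
  translate([274, 0, 0]) cube([32, 32, 349]);
  translate([0, 233, 0]) cube([32, 32, 349]);
  translate([274, 233, 0]) cube([32, 32, 349]);
}
translate([1438, 314, 0]) {
  translate([0, 0, 349]) cube([306, 265, 33]);
  cube([32, 32, 349]);
  translate([274, 0, 0]) cube([32, 32, 349]);
  translate([0, 233, 0]) cube([32, 32, 349]);
  translate([274, 233, 0]) cube([32, 32, 349]);
}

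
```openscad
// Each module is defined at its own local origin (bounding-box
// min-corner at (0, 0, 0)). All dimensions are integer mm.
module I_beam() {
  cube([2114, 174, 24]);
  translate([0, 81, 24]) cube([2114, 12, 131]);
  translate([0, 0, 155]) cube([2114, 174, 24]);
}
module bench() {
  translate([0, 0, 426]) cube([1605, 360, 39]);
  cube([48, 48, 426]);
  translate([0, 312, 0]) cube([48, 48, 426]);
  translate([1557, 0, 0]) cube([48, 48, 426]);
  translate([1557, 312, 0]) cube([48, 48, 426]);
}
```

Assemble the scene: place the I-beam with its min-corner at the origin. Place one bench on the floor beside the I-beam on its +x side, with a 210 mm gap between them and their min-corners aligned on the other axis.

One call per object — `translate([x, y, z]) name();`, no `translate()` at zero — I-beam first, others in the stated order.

I_beam();
translate([2324, 0, 0]) bench();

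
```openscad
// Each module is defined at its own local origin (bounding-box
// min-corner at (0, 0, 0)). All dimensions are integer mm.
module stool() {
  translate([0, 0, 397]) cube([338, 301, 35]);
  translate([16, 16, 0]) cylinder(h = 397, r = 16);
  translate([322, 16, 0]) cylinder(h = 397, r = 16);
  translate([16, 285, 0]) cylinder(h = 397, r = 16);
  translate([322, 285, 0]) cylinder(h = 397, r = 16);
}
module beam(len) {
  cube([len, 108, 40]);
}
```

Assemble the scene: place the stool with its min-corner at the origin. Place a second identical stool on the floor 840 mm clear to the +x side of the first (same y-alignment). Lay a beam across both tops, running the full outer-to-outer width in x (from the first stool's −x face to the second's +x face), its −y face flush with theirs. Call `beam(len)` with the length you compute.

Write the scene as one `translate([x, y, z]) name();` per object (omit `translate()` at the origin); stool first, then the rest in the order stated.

stool();
translate([1178, 0, 0]) stool();
translate([0, 0, 432]) beam(1516);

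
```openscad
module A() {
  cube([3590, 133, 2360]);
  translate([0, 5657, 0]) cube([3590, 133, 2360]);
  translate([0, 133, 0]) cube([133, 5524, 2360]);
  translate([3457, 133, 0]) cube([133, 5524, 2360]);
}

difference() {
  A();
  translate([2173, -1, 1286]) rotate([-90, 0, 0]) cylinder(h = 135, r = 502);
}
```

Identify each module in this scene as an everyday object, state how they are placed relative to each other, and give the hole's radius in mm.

The subtracted cylinder has r = 502 mm.

A is a house frame. The house frame has a circular hole through its front wall. The hole's radius is 502 mm.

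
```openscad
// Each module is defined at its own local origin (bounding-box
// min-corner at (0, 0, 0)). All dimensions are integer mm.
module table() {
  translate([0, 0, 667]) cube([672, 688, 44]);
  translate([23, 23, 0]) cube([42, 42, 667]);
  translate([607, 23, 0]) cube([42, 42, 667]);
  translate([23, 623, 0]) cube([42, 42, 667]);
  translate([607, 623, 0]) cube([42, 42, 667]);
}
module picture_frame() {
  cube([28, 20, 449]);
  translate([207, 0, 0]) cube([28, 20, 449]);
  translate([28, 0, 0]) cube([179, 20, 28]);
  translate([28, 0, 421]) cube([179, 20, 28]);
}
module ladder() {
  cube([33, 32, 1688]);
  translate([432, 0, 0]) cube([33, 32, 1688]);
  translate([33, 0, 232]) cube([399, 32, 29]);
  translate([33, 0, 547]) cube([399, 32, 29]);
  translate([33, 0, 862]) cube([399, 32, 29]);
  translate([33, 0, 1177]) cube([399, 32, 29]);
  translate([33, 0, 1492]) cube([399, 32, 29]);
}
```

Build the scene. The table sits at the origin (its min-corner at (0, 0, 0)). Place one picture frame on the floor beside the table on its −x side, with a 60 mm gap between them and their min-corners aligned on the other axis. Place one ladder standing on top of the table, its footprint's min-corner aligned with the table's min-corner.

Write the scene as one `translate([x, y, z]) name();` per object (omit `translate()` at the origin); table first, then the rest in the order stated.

table();
translate([-295, 0, 0]) picture_frame();
translate([0, 0, 711]) ladder();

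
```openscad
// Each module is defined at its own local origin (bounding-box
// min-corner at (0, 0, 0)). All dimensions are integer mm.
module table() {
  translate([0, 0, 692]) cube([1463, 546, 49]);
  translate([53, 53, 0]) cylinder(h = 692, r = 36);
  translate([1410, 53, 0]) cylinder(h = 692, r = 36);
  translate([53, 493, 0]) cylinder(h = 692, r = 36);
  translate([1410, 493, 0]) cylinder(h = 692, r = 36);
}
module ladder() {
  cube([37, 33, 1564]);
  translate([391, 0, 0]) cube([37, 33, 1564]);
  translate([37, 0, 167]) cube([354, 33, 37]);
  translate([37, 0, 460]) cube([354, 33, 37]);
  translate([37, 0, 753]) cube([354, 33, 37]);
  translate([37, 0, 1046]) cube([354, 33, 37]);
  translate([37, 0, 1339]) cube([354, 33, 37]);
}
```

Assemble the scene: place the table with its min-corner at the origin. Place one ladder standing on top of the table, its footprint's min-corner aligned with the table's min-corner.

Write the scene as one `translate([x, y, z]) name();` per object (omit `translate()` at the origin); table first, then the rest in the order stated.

table();
translate([0, 0, 741]) ladder();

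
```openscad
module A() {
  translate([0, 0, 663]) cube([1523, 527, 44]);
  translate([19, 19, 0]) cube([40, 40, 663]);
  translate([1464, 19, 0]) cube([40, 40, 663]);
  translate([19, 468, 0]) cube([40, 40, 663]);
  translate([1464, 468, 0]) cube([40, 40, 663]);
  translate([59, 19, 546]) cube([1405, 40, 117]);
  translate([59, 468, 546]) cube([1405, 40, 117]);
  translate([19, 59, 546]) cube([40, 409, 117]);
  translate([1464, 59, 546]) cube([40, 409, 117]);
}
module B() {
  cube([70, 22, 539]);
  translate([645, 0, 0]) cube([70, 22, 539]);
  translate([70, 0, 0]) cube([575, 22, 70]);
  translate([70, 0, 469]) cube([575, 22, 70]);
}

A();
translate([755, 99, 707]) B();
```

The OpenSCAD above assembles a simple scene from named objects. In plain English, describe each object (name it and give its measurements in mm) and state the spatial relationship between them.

A is a table: top 1523 mm (x) × 527 mm (y), 44 mm thick, upper face at z = 707 mm, on four 40×40 mm square legs, each inset 19 mm from the nearest pair of top edges, running from z = 0 to the bottom of the top. Four apron rails, 40 mm thick and 117 mm tall, run between adjacent legs with their top edges flush with the underside of the top and their outer faces flush with the legs' outer faces.

B is a picture frame with a 575×399 mm rectangular opening (x by z) and a uniform 70 mm border on every side. Frame depth is 22 mm along y. It is built from two vertical stiles running the full outside height and two horizontal rails spanning the gap between the stiles.

The picture frame is on top of the table.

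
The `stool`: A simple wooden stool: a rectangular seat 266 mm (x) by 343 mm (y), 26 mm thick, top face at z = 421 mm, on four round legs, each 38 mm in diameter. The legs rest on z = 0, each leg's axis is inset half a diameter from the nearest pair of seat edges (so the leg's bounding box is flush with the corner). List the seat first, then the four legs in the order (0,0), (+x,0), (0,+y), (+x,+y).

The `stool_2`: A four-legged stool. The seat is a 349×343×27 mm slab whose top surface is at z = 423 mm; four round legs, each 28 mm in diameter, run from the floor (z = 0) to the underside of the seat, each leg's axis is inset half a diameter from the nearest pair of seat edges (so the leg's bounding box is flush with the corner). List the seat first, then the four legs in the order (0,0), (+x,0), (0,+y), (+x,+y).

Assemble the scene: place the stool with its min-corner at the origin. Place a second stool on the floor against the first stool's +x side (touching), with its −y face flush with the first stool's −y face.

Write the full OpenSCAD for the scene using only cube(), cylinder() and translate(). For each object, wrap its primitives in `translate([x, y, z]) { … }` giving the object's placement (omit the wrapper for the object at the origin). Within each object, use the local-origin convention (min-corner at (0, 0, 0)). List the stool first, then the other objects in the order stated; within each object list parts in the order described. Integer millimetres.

translate([0, 0, 395]) cube([266, 343, 26]);
translate([19, 19, 0]) cylinder(h = 395, r = 19);
translate([247, 19, 0]) cylinder(h = 395, r = 19);
translate([19, 324, 0]) cylinder(h = 395, r = 19);
translate([247, 324, 0]) cylinder(h = 395, r = 19);
translate([266, 0, 0]) {
  translate([0, 0, 396]) cube([349, 343, 27]);
  translate([14, 14, 0]) cylinder(h = 396, r = 14);
  translate([335, 14, 0]) cylinder(h = 396, r = 14);
  translate([14, 329, 0]) cylinder(h = 396, r = 14);
  translate([335, 329, 0]) cylinder(h = 396, r = 14);
}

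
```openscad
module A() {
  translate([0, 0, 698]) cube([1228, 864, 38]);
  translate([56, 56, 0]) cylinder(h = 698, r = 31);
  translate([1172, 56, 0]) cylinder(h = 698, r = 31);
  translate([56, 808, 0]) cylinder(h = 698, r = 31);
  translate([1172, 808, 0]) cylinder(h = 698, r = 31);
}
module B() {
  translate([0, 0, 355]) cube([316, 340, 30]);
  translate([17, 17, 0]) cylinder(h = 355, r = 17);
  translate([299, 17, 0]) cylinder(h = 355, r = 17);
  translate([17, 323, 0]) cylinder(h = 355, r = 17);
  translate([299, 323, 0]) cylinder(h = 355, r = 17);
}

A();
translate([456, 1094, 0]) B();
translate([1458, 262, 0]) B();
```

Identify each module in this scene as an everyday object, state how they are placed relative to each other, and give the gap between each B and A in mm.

Each stool's nearest face is 230 mm from the table's bounding box.

A is a table. B is a stool. Two stools sit around the table at the +y, +x sides. The gap between each stool and the table is 230 mm.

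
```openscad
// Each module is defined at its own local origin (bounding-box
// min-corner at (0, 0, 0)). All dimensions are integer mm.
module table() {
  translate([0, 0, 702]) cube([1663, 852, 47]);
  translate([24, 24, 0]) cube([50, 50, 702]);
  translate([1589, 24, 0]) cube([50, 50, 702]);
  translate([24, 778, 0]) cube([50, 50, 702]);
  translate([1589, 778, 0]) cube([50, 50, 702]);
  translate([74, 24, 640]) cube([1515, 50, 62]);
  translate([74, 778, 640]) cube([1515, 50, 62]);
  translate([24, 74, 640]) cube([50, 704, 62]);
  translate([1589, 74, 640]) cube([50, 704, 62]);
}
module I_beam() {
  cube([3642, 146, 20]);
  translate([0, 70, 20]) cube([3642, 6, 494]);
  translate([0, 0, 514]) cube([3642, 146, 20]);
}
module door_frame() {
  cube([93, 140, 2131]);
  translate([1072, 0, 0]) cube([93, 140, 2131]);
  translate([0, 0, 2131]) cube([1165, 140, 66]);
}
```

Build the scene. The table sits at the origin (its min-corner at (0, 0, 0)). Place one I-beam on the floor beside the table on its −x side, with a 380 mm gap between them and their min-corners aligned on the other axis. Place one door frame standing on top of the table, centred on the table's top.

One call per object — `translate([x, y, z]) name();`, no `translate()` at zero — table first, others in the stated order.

table();
translate([-4022, 0, 0]) I_beam();
translate([249, 356, 749]) door_frame();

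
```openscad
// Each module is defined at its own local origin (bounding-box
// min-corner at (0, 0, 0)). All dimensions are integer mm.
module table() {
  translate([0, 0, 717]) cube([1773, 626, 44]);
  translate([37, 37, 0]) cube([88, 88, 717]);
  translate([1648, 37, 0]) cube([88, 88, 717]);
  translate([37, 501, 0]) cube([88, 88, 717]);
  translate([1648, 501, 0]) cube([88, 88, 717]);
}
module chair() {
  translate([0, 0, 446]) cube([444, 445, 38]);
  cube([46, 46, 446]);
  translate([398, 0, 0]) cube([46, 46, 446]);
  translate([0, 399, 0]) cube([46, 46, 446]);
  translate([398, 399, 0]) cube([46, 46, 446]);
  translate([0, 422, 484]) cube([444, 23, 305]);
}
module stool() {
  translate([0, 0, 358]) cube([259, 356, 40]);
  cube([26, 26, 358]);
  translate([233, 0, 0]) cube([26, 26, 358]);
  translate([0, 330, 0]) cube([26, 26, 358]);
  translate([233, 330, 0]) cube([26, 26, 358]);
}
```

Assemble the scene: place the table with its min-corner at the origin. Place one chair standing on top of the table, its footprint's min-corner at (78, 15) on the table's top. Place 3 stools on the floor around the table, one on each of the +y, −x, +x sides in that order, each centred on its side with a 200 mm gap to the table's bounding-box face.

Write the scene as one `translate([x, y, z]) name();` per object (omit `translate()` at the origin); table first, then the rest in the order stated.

table();
translate([78, 15, 761]) chair();
translate([757, 826, 0]) stool();
translate([-459, 135, 0]) stool();
translate([1973, 135, 0]) stool();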